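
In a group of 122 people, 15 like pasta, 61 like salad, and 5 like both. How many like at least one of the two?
|A∪B| = |A| + |B| - |A∩B| = 15 + 61 - 5 = 71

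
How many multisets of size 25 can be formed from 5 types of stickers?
C(25+5-1, 5-1) = C(29, 4) = 23751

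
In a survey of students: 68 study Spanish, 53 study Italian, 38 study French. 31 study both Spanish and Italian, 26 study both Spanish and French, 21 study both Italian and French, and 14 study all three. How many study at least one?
|A∪B∪C| = 68+53+38-31-26-21+14 = 95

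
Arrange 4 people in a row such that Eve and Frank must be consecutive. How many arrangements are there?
Treat the 2 as one block: (4-2+1)! × 2! = 6 × 2 = 12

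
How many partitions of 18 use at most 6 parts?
By conjugation, equals partitions of 18 into parts ≤ 6. Let r_j(i) = number of partitions of i into parts ≤ j, for i = 0..18. r_1(i) = 1 for all i; r_j(i) = r_{j-1}(i) + r_j(i-j). Rows j = 2..6: ≤2: 1 1 2 2 3 3 4 4 5 5 6 6 7 7 8 8 9 9 10; ≤3: 1 1 2 3 4 5 7 8 10 12 14 16 19 21 24 27 30 33 37; ≤4: 1 1 2 3 5 6 9 11 15 18 23 27 34 39 47 54 64 72 84; ≤5: 1 1 2 3 5 7 10 13 18 23 30 37 47 57 70 84 101 119 141; ≤6: 1 1 2 3 5 7 11 14 20 26 35 44 58 71 90 110 136 163 199. r_6(18) = 199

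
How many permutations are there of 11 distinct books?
11! = 39916800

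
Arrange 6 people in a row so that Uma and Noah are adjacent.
Treat as block: (6-1)! × 2! = 120 × 2 = 240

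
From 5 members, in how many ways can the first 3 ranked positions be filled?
P(5,3) = 5!/(5-3)! = 60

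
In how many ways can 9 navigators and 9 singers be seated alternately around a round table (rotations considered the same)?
Fix one of the navigators: (9-1)! ways for the remaining navigators, × 9! ways for the singers = 40320 × 362880 = 14631321600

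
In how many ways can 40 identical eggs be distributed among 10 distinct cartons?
C(40+10-1, 10-1) = C(49, 9) = 2054455634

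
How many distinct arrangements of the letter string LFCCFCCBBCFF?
12! / (2! × 1! × 5! × 4!) = 83160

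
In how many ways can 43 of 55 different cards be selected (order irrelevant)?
C(55,43) = 55!/(43!×12!) = 438729741450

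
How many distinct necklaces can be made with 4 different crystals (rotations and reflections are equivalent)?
(4-1)!/2 = 6/2 = 3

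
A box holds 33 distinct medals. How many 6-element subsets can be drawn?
C(33,6) = 33!/(6!×27!) = 1107568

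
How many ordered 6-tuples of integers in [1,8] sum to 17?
Coefficient of x^17 in (x + x² + ... + x^8)^6. By inclusion-exclusion on dice exceeding 8: Σ_j (-1)^j C(6,j)·C(17-1-8j, 5) = C(6,0)·C(16,5) - C(6,1)·C(8,5) = 1·4368 - 6·56 = 4032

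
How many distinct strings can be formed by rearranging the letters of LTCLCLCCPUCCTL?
14! / (1! × 4! × 6! × 1! × 2!) = 2522520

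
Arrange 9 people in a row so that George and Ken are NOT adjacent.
Total - adjacent = 9! - (9-1)!×2 = 362880 - 80640 = 282240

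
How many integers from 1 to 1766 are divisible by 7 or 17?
⌊1766/7⌋ + ⌊1766/17⌋ - ⌊1766/119⌋ = 252 + 103 - 14 = 341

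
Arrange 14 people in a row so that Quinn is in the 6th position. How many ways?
Fix one position: (14-1)! = 6227020800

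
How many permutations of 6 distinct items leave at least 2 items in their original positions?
Exactly j fixed points: C(6,j)·!(6-j); sum over j ≥ 2 (derangement numbers via !m = (m-1)·(!(m-1) + !(m-2)): !0..!4 = 1, 0, 1, 2, 9). Σ_{j=2}^{6} C(6,j)·!(6-j) = C(6,2)·!4 + C(6,3)·!3 + C(6,4)·!2 + C(6,5)·!1 + C(6,6)·!0 = 15·9 + 20·2 + 15·1 + 6·0 + 1·1 = 191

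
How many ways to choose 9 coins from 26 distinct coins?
C(26,9) = 26!/(9!×17!) = 3124550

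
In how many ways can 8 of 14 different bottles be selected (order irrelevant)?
C(14,8) = 14!/(8!×6!) = 3003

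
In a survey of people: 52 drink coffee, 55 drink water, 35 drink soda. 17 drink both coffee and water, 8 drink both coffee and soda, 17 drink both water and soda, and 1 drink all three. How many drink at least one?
|A∪B∪C| = 52+55+35-17-8-17+1 = 101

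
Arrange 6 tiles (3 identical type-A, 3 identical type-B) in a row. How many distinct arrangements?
6! / (3! × 3!) = 20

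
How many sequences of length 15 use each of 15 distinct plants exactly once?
15! = 1307674368000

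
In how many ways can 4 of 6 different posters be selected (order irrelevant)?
C(6,4) = 6!/(4!×2!) = 15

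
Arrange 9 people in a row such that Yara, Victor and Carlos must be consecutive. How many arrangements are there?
Treat the 3 as one block: (9-3+1)! × 3! = 5040 × 6 = 30240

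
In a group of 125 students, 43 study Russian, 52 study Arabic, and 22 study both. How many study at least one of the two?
|A∪B| = |A| + |B| - |A∩B| = 43 + 52 - 22 = 73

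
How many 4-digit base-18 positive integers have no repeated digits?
First digit: 17 choices (nonzero). Then descending: 17 × 17 × 16 × 15 = 69360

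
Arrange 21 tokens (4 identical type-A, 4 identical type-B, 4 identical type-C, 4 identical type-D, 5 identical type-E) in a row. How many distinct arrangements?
21! / (4! × 4! × 4! × 4! × 5!) = 1283268987000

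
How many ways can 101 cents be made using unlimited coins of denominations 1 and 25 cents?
Coefficient of x^101 in 1/(1-x^1) · 1/(1-x^25). Use j coins of 25 for j = 0..⌊101/25⌋ = 4, the rest in 1s: 4 + 1 = 5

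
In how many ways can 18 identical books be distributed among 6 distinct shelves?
C(18+6-1, 6-1) = C(23, 5) = 33649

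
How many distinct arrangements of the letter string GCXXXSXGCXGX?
12! / (6! × 2! × 3! × 1!) = 55440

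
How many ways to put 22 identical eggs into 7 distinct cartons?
C(22+7-1, 7-1) = C(28, 6) = 376740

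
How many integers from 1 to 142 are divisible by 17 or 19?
⌊142/17⌋ + ⌊142/19⌋ - ⌊142/323⌋ = 8 + 7 - 0 = 15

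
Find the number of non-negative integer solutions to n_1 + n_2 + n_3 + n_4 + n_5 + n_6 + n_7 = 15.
C(15+7-1, 7-1) = C(21, 6) = 54264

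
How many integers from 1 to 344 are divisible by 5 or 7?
⌊344/5⌋ + ⌊344/7⌋ - ⌊344/35⌋ = 68 + 49 - 9 = 108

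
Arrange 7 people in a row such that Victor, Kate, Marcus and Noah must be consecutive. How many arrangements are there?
Treat the 4 as one block: (7-4+1)! × 4! = 24 × 24 = 576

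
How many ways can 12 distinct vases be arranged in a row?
12! = 479001600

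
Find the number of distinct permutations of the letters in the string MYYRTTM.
7! / (1! × 2! × 2! × 2!) = 630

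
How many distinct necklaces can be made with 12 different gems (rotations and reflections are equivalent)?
(12-1)!/2 = 39916800/2 = 19958400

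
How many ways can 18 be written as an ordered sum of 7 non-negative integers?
C(18+7-1, 7-1) = C(24, 6) = 134596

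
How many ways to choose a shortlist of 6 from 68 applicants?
C(68,6) = 68!/(6!×62!) = 109453344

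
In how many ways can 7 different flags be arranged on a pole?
7! = 5040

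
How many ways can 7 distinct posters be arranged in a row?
7! = 5040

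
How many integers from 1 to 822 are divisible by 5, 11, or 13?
⌊822/5⌋+⌊822/11⌋+⌊822/13⌋ - ⌊822/55⌋-⌊822/65⌋-⌊822/143⌋ + ⌊822/715⌋ = 164+74+63 - 14-12-5 + 1 = 271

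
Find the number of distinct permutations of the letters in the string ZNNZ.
4! / (2! × 2!) = 6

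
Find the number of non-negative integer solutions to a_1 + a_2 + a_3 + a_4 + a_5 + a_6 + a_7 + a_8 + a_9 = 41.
C(41+9-1, 9-1) = C(49, 8) = 450978066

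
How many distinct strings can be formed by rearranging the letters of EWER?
4! / (2! × 1! × 1!) = 12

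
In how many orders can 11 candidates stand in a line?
11! = 39916800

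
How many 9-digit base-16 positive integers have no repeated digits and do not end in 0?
Last digit: 15 nonzero choices. First digit: 14 (nonzero, ≠last). Middle 7: P(14,7) = 17297280. Total = 3632428800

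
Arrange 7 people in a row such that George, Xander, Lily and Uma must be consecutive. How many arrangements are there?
Treat the 4 as one block: (7-4+1)! × 4! = 24 × 24 = 576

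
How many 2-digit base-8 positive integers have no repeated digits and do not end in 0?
Last digit: 7 nonzero choices. First digit: 6 (nonzero, ≠last). Middle 0: P(6,0) = 1. Total = 42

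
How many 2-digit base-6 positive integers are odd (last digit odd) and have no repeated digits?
Last∈{1,3,5}. Last=0: 0. Last nonzero: 3×4×P(4,0) = 12. Total = 12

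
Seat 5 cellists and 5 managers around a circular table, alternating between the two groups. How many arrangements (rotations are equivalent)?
Fix one of the cellists: (5-1)! ways for the remaining cellists, × 5! ways for the managers = 24 × 120 = 2880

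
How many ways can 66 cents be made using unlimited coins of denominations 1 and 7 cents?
Coefficient of x^66 in 1/(1-x^1) · 1/(1-x^7). Use j coins of 7 for j = 0..⌊66/7⌋ = 9, the rest in 1s: 9 + 1 = 10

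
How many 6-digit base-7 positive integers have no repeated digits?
First digit: 6 choices (nonzero). Then descending: 6 × 6 × 5 × 4 × 3 × 2 = 4320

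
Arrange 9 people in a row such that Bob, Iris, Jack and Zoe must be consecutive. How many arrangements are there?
Treat the 4 as one block: (9-4+1)! × 4! = 720 × 24 = 17280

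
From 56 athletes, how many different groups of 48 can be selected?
C(56,48) = 56!/(48!×8!) = 1420494075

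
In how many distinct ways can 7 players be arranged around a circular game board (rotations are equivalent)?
Circular: fix one position, arrange the rest. (7-1)! = 720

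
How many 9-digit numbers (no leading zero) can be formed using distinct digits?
First digit: 9 choices (nonzero). Then descending: 9 × 9 × 8 × 7 × 6 × 5 × 4 × 3 × 2 = 3265920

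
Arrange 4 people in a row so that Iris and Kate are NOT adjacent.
Total - adjacent = 4! - (4-1)!×2 = 24 - 12 = 12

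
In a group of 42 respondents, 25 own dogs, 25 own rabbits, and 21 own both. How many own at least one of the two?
|A∪B| = |A| + |B| - |A∩B| = 25 + 25 - 21 = 29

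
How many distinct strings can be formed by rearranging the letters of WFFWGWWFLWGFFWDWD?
17! / (1! × 7! × 2! × 2! × 5!) = 147026880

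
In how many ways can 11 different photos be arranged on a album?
11! = 39916800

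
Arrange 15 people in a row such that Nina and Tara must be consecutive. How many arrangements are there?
Treat the 2 as one block: (15-2+1)! × 2! = 87178291200 × 2 = 174356582400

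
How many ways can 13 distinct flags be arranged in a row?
13! = 6227020800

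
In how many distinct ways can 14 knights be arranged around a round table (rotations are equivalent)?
Circular: fix one position, arrange the rest. (14-1)! = 6227020800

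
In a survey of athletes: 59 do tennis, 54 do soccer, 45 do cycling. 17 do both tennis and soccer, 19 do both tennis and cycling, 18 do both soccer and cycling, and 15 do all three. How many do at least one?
|A∪B∪C| = 59+54+45-17-19-18+15 = 119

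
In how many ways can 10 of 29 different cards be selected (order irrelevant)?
C(29,10) = 29!/(10!×19!) = 20030010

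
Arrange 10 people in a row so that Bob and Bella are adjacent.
Treat as block: (10-1)! × 2! = 362880 × 2 = 725760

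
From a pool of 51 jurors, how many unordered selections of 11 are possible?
C(51,11) = 51!/(11!×40!) = 47626016970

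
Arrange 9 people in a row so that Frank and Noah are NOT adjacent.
Total - adjacent = 9! - (9-1)!×2 = 362880 - 80640 = 282240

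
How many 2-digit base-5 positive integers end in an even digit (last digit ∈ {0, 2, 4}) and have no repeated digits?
Last∈{0,2,4}. Last=0: 4. Last nonzero: 2×3×P(3,0) = 6. Total = 10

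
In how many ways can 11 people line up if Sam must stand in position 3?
Fix one position: (11-1)! = 3628800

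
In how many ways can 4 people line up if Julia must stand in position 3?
Fix one position: (4-1)! = 6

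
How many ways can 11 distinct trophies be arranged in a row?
11! = 39916800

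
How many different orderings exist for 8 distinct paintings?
8! = 40320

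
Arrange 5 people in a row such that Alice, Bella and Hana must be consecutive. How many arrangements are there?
Treat the 3 as one block: (5-3+1)! × 3! = 6 × 6 = 36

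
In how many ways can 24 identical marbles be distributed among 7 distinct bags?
C(24+7-1, 7-1) = C(30, 6) = 593775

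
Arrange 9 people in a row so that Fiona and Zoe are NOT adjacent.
Total - adjacent = 9! - (9-1)!×2 = 362880 - 80640 = 282240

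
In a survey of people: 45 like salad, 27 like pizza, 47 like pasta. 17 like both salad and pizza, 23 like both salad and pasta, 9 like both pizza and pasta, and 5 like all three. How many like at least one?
|A∪B∪C| = 45+27+47-17-23-9+5 = 75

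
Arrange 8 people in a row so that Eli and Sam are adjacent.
Treat as block: (8-1)! × 2! = 5040 × 2 = 10080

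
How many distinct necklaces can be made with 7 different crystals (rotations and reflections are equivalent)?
(7-1)!/2 = 720/2 = 360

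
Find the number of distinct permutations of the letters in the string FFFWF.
5! / (4! × 1!) = 5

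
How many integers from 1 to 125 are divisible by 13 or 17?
⌊125/13⌋ + ⌊125/17⌋ - ⌊125/221⌋ = 9 + 7 - 0 = 16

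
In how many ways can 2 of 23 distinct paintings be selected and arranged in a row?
P(23,2) = 23!/(23-2)! = 506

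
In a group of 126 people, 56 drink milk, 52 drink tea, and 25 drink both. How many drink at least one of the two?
|A∪B| = |A| + |B| - |A∩B| = 56 + 52 - 25 = 83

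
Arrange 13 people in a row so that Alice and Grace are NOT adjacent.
Total - adjacent = 13! - (13-1)!×2 = 6227020800 - 958003200 = 5269017600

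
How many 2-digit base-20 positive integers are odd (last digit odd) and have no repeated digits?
Last∈{1,3,5,7,9,11,13,15,17,19}. Last=0: 0. Last nonzero: 10×18×P(18,0) = 180. Total = 180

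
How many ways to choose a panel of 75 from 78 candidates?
C(78,75) = 78!/(75!×3!) = 76076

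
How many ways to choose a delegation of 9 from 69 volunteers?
C(69,9) = 69!/(9!×60!) = 56672074888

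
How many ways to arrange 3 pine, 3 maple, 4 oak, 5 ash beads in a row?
15! / (3! × 3! × 4! × 5!) = 12612600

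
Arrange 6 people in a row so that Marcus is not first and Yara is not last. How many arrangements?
By inclusion-exclusion: 6! - 2×(6-1)! + (6-2)! = 720 - 240 + 24 = 504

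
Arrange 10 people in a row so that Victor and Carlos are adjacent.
Treat as block: (10-1)! × 2! = 362880 × 2 = 725760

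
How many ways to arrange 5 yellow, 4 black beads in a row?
9! / (5! × 4!) = 126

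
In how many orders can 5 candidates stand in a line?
5! = 120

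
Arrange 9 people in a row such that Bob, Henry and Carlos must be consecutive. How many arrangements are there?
Treat the 3 as one block: (9-3+1)! × 3! = 5040 × 6 = 30240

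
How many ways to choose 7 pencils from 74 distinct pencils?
C(74,7) = 74!/(7!×67!) = 1799579064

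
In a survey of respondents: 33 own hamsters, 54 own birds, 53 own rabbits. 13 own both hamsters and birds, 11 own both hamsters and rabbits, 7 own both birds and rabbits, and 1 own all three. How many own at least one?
|A∪B∪C| = 33+54+53-13-11-7+1 = 110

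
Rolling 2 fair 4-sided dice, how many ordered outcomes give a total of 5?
Coefficient of x^5 in (x + x² + ... + x^4)^2. By inclusion-exclusion on dice exceeding 4: Σ_j (-1)^j C(2,j)·C(5-1-4j, 1) = C(2,0)·C(4,1) = 1·4 = 4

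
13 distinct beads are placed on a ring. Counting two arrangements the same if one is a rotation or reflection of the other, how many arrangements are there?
(13-1)!/2 = 479001600/2 = 239500800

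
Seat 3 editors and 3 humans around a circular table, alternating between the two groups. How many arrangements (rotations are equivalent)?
Fix one of the editors: (3-1)! ways for the remaining editors, × 3! ways for the humans = 2 × 6 = 12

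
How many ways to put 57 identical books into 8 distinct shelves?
C(57+8-1, 8-1) = C(64, 7) = 621216192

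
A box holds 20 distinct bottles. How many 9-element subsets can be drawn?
C(20,9) = 20!/(9!×11!) = 167960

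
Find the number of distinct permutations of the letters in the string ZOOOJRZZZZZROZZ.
15! / (1! × 4! × 2! × 8!) = 675675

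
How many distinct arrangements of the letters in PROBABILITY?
11! / (1! × 1! × 1! × 2! × 1! × 2! × 1! × 1! × 1!) = 9979200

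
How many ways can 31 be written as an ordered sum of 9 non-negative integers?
C(31+9-1, 9-1) = C(39, 8) = 61523748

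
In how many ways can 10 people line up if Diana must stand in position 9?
Fix one position: (10-1)! = 362880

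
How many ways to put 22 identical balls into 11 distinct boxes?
C(22+11-1, 11-1) = C(32, 10) = 64512240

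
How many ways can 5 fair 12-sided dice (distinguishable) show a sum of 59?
Coefficient of x^59 in (x + x² + ... + x^12)^5. By inclusion-exclusion on dice exceeding 12: Σ_j (-1)^j C(5,j)·C(59-1-12j, 4) = C(5,0)·C(58,4) - C(5,1)·C(46,4) + C(5,2)·C(34,4) - C(5,3)·C(22,4) + C(5,4)·C(10,4) = 1·424270 - 5·163185 + 10·46376 - 10·7315 + 5·210 = 5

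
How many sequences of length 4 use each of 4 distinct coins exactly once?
4! = 24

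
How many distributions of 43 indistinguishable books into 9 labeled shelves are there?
C(43+9-1, 9-1) = C(51, 8) = 636763050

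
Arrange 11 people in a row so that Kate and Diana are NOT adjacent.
Total - adjacent = 11! - (11-1)!×2 = 39916800 - 7257600 = 32659200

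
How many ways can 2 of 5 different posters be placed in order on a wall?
P(5,2) = 5!/(5-2)! = 20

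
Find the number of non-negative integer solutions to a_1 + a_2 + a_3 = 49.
C(49+3-1, 3-1) = C(51, 2) = 1275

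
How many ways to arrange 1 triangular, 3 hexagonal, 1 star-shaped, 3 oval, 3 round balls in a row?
11! / (1! × 3! × 1! × 3! × 3!) = 184800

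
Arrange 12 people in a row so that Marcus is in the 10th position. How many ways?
Fix one position: (12-1)! = 39916800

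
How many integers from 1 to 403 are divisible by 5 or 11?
⌊403/5⌋ + ⌊403/11⌋ - ⌊403/55⌋ = 80 + 36 - 7 = 109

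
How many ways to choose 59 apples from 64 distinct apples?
C(64,59) = 64!/(59!×5!) = 7624512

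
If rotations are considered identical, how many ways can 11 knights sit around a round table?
Circular: fix one position, arrange the rest. (11-1)! = 3628800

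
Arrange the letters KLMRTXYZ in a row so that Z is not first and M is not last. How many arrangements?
By inclusion-exclusion: 8! - 2×(8-1)! + (8-2)! = 40320 - 10080 + 720 = 30960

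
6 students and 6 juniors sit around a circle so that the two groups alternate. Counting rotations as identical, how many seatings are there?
Fix one of the students: (6-1)! ways for the remaining students, × 6! ways for the juniors = 120 × 720 = 86400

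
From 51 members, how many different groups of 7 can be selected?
C(51,7) = 51!/(7!×44!) = 115775100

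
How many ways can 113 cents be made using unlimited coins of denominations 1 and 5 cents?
Coefficient of x^113 in 1/(1-x^1) · 1/(1-x^5). Use j coins of 5 for j = 0..⌊113/5⌋ = 22, the rest in 1s: 22 + 1 = 23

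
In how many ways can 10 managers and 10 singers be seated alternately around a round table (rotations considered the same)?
Fix one of the managers: (10-1)! ways for the remaining managers, × 10! ways for the singers = 362880 × 3628800 = 1316818944000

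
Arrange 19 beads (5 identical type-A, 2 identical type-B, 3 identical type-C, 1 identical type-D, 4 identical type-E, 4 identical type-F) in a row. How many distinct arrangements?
19! / (5! × 2! × 3! × 1! × 4! × 4!) = 146659312800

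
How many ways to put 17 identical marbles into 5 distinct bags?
C(17+5-1, 5-1) = C(21, 4) = 5985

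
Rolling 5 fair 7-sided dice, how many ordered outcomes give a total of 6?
Coefficient of x^6 in (x + x² + ... + x^7)^5. By inclusion-exclusion on dice exceeding 7: Σ_j (-1)^j C(5,j)·C(6-1-7j, 4) = C(5,0)·C(5,4) = 1·5 = 5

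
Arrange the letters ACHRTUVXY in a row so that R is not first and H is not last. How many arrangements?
By inclusion-exclusion: 9! - 2×(9-1)! + (9-2)! = 362880 - 80640 + 5040 = 287280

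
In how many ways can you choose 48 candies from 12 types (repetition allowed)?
C(48+12-1, 12-1) = C(59, 11) = 279871768995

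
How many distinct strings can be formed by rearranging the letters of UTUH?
4! / (1! × 2! × 1!) = 12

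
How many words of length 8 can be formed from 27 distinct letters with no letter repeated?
P(27,8) = 27!/(27-8)! = 89513424000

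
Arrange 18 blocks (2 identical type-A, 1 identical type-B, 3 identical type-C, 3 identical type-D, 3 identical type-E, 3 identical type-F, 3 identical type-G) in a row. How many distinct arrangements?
18! / (2! × 1! × 3! × 3! × 3! × 3! × 3!) = 411675264000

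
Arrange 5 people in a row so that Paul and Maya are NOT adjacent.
Total - adjacent = 5! - (5-1)!×2 = 120 - 48 = 72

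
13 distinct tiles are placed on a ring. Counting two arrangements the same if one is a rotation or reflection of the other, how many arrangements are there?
(13-1)!/2 = 479001600/2 = 239500800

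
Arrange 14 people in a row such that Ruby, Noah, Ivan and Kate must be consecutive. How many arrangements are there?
Treat the 4 as one block: (14-4+1)! × 4! = 39916800 × 24 = 958003200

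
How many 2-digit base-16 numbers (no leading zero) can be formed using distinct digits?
First digit: 15 choices (nonzero). Then descending: 15 × 15 = 225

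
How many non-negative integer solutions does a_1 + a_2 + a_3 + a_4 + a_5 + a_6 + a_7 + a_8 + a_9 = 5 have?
C(5+9-1, 9-1) = C(13, 8) = 1287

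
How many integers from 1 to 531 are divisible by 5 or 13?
⌊531/5⌋ + ⌊531/13⌋ - ⌊531/65⌋ = 106 + 40 - 8 = 138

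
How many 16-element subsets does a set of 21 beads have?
C(21,16) = 21!/(16!×5!) = 20349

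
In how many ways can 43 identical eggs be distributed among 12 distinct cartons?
C(43+12-1, 12-1) = C(54, 11) = 95722852680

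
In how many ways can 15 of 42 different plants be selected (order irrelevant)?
C(42,15) = 42!/(15!×27!) = 98672427616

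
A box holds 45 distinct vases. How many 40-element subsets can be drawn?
C(45,40) = 45!/(40!×5!) = 1221759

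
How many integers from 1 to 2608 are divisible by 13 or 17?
⌊2608/13⌋ + ⌊2608/17⌋ - ⌊2608/221⌋ = 200 + 153 - 11 = 342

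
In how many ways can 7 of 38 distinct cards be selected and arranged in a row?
P(38,7) = 38!/(38-7)! = 63606090240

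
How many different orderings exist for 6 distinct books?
6! = 720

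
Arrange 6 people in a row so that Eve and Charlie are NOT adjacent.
Total - adjacent = 6! - (6-1)!×2 = 720 - 240 = 480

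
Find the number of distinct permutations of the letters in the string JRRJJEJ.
7! / (4! × 2! × 1!) = 105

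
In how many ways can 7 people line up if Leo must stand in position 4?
Fix one position: (7-1)! = 720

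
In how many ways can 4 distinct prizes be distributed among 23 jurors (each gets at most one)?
P(23,4) = 23!/(23-4)! = 212520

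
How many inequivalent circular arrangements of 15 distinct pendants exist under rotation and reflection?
(15-1)!/2 = 87178291200/2 = 43589145600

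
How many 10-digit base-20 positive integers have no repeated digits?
First digit: 19 choices (nonzero). Then descending: 19 × 19 × 18 × 17 × 16 × 15 × 14 × 13 × 12 × 11 = 636920444160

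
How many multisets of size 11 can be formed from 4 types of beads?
C(11+4-1, 4-1) = C(14, 3) = 364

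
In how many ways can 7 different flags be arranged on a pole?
7! = 5040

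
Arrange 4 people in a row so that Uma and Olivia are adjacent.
Treat as block: (4-1)! × 2! = 6 × 2 = 12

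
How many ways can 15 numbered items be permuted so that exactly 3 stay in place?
Choose the 3 fixed points C(15,3) = 455, derange the rest: !12 = Σ_{j=0}^{12} (-1)^j·12!/j! = 479001600 - 479001600 + 239500800 - 79833600 + 19958400 - 3991680 + 665280 - 95040 + 11880 - 1320 + 132 - 12 + 1 = 176214841. Product = 455 × 176214841 = 80177752655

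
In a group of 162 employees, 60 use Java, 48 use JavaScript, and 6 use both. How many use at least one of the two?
|A∪B| = |A| + |B| - |A∩B| = 60 + 48 - 6 = 102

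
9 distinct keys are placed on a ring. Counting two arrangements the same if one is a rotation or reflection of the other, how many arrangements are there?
(9-1)!/2 = 40320/2 = 20160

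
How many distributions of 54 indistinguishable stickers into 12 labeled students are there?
C(54+12-1, 12-1) = C(65, 11) = 895068996640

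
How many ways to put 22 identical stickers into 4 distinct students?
C(22+4-1, 4-1) = C(25, 3) = 2300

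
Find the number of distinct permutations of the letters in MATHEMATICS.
11! / (2! × 2! × 2! × 1! × 1! × 1! × 1! × 1!) = 4989600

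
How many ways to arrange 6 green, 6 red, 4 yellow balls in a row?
16! / (6! × 6! × 4!) = 1681680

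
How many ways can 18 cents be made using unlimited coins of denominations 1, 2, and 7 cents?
Coefficient of x^18 in 1/(1-x^1) · 1/(1-x^2) · 1/(1-x^7). Case on j = number of 7-cent coins (j = 0..2); remainder r = 18 - 7j is made from {1,2} in ⌊r/2⌋+1 ways. r = 18, 11, 4 → 10 + 6 + 3 = 19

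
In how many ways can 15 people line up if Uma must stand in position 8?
Fix one position: (15-1)! = 87178291200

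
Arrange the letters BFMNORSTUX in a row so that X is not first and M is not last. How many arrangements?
By inclusion-exclusion: 10! - 2×(10-1)! + (10-2)! = 3628800 - 725760 + 40320 = 2943360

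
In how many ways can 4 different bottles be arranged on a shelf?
4! = 24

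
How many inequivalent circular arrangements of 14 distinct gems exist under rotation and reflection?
(14-1)!/2 = 6227020800/2 = 3113510400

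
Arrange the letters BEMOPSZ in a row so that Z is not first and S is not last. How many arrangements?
By inclusion-exclusion: 7! - 2×(7-1)! + (7-2)! = 5040 - 1440 + 120 = 3720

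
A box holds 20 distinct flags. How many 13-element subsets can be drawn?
C(20,13) = 20!/(13!×7!) = 77520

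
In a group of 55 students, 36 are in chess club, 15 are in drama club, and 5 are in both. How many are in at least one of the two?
|A∪B| = |A| + |B| - |A∩B| = 36 + 15 - 5 = 46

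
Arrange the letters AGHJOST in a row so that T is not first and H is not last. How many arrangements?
By inclusion-exclusion: 7! - 2×(7-1)! + (7-2)! = 5040 - 1440 + 120 = 3720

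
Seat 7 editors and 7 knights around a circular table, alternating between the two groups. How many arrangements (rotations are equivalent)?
Fix one of the editors: (7-1)! ways for the remaining editors, × 7! ways for the knights = 720 × 5040 = 3628800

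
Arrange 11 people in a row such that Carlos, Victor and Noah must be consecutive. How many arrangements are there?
Treat the 3 as one block: (11-3+1)! × 3! = 362880 × 6 = 2177280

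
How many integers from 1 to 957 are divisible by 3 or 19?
⌊957/3⌋ + ⌊957/19⌋ - ⌊957/57⌋ = 319 + 50 - 16 = 353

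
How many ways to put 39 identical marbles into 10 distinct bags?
C(39+10-1, 10-1) = C(48, 9) = 1677106640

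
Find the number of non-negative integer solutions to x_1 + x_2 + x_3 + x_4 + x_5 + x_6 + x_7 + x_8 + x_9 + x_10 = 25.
C(25+10-1, 10-1) = C(34, 9) = 52451256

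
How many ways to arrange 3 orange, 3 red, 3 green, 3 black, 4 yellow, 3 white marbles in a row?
19! / (3! × 3! × 3! × 3! × 4! × 3!) = 651819168000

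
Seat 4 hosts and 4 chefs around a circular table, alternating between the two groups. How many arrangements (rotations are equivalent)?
Fix one of the hosts: (4-1)! ways for the remaining hosts, × 4! ways for the chefs = 6 × 24 = 144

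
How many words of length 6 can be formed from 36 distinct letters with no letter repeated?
P(36,6) = 36!/(36-6)! = 1402410240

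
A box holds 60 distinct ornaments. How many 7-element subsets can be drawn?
C(60,7) = 60!/(7!×53!) = 386206920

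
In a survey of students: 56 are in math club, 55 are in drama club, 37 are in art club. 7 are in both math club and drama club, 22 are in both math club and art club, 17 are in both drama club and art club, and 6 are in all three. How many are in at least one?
|A∪B∪C| = 56+55+37-7-22-17+6 = 108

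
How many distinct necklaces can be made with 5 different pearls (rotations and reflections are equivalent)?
(5-1)!/2 = 24/2 = 12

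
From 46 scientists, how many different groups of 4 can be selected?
C(46,4) = 46!/(4!×42!) = 163185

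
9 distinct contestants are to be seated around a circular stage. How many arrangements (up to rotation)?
Circular: fix one position, arrange the rest. (9-1)! = 40320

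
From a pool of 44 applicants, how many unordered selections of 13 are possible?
C(44,13) = 44!/(13!×31!) = 51915526432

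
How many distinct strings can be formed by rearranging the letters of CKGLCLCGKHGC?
12! / (2! × 1! × 3! × 2! × 4!) = 831600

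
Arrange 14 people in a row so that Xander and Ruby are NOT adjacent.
Total - adjacent = 14! - (14-1)!×2 = 87178291200 - 12454041600 = 74724249600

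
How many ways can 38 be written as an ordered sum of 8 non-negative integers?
C(38+8-1, 8-1) = C(45, 7) = 45379620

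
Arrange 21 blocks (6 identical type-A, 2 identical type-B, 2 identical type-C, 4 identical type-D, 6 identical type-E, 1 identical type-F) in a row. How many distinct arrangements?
21! / (6! × 2! × 2! × 4! × 6! × 1!) = 1026615189600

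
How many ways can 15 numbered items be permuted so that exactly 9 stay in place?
Choose the 9 fixed points C(15,9) = 5005, derange the rest: !6 = Σ_{j=0}^{6} (-1)^j·6!/j! = 720 - 720 + 360 - 120 + 30 - 6 + 1 = 265. Product = 5005 × 265 = 1326325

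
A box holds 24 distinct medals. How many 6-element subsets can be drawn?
C(24,6) = 24!/(6!×18!) = 134596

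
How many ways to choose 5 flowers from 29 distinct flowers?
C(29,5) = 29!/(5!×24!) = 118755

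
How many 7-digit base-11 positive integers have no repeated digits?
First digit: 10 choices (nonzero). Then descending: 10 × 10 × 9 × 8 × 7 × 6 × 5 = 1512000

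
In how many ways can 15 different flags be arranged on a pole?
15! = 1307674368000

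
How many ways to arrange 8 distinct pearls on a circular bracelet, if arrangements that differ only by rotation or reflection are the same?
(8-1)!/2 = 5040/2 = 2520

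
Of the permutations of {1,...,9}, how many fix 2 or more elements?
Exactly j fixed points: C(9,j)·!(9-j); sum over j ≥ 2 (derangement numbers via !m = (m-1)·(!(m-1) + !(m-2)): !0..!7 = 1, 0, 1, 2, 9, 44, 265, 1854). Σ_{j=2}^{9} C(9,j)·!(9-j) = C(9,2)·!7 + C(9,3)·!6 + C(9,4)·!5 + C(9,5)·!4 + C(9,6)·!3 + C(9,7)·!2 + C(9,8)·!1 + C(9,9)·!0 = 36·1854 + 84·265 + 126·44 + 126·9 + 84·2 + 36·1 + 9·0 + 1·1 = 95887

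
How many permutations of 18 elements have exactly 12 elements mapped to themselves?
Choose the 12 fixed points C(18,12) = 18564, derange the rest: !6 = Σ_{j=0}^{6} (-1)^j·6!/j! = 720 - 720 + 360 - 120 + 30 - 6 + 1 = 265. Product = 18564 × 265 = 4919460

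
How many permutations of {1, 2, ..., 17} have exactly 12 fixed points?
Choose the 12 fixed points C(17,12) = 6188, derange the rest: !5 = Σ_{j=0}^{5} (-1)^j·5!/j! = 120 - 120 + 60 - 20 + 5 - 1 = 44. Product = 6188 × 44 = 272272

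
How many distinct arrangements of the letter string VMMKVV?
6! / (2! × 1! × 3!) = 60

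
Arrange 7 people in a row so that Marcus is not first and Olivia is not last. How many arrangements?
By inclusion-exclusion: 7! - 2×(7-1)! + (7-2)! = 5040 - 1440 + 120 = 3720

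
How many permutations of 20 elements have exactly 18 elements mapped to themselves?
Choose the 18 fixed points C(20,18) = 190, derange the rest: !2 = Σ_{j=0}^{2} (-1)^j·2!/j! = 2 - 2 + 1 = 1. Product = 190 × 1 = 190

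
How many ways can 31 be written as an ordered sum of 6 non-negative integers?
C(31+6-1, 6-1) = C(36, 5) = 376992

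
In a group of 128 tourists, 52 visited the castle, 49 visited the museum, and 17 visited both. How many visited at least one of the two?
|A∪B| = |A| + |B| - |A∩B| = 52 + 49 - 17 = 84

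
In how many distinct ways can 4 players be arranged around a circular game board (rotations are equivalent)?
Circular: fix one position, arrange the rest. (4-1)! = 6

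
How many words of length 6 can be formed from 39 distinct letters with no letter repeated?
P(39,6) = 39!/(39-6)! = 2349088560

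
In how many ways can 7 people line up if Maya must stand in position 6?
Fix one position: (7-1)! = 720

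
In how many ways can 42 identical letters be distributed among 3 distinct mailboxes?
C(42+3-1, 3-1) = C(44, 2) = 946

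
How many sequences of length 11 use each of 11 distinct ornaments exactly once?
11! = 39916800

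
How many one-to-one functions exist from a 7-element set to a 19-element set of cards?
P(19,7) = 19!/(19-7)! = 253955520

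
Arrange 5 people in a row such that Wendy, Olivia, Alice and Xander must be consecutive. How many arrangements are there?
Treat the 4 as one block: (5-4+1)! × 4! = 2 × 24 = 48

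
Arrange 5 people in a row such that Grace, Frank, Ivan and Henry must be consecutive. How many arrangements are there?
Treat the 4 as one block: (5-4+1)! × 4! = 2 × 24 = 48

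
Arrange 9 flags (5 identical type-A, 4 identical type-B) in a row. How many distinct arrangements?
9! / (5! × 4!) = 126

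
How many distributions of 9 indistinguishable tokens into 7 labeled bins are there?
C(9+7-1, 7-1) = C(15, 6) = 5005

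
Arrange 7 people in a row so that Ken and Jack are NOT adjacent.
Total - adjacent = 7! - (7-1)!×2 = 5040 - 1440 = 3600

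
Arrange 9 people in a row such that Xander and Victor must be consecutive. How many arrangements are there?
Treat the 2 as one block: (9-2+1)! × 2! = 40320 × 2 = 80640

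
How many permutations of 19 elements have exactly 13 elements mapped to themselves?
Choose the 13 fixed points C(19,13) = 27132, derange the rest: !6 = Σ_{j=0}^{6} (-1)^j·6!/j! = 720 - 720 + 360 - 120 + 30 - 6 + 1 = 265. Product = 27132 × 265 = 7189980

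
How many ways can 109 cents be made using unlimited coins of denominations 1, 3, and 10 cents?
Coefficient of x^109 in 1/(1-x^1) · 1/(1-x^3) · 1/(1-x^10). Case on j = number of 10-cent coins (j = 0..10); remainder r = 109 - 10j is made from {1,3} in ⌊r/3⌋+1 ways. r = 109, 99, 89, 79, 69, 59, 49, 39, 29, 19, 9 → 37 + 34 + 30 + 27 + 24 + 20 + 17 + 14 + 10 + 7 + 4 = 224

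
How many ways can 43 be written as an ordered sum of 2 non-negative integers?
C(43+2-1, 2-1) = C(44, 1) = 44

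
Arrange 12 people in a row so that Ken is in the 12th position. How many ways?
Fix one position: (12-1)! = 39916800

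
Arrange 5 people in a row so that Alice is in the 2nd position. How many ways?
Fix one position: (5-1)! = 24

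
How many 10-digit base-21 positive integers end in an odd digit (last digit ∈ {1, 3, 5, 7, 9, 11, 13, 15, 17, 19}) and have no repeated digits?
Last∈{1,3,5,7,9,11,13,15,17,19}. Last=0: 0. Last nonzero: 10×19×P(19,8) = 579018585600. Total = 579018585600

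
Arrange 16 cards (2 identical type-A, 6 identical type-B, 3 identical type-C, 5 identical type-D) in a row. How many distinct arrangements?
16! / (2! × 6! × 3! × 5!) = 20180160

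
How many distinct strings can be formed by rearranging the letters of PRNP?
4! / (1! × 1! × 2!) = 12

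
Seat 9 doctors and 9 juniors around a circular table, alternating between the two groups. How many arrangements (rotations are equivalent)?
Fix one of the doctors: (9-1)! ways for the remaining doctors, × 9! ways for the juniors = 40320 × 362880 = 14631321600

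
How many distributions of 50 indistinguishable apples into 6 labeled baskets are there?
C(50+6-1, 6-1) = C(55, 5) = 3478761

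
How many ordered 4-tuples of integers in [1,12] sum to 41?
Coefficient of x^41 in (x + x² + ... + x^12)^4. By inclusion-exclusion on dice exceeding 12: Σ_j (-1)^j C(4,j)·C(41-1-12j, 3) = C(4,0)·C(40,3) - C(4,1)·C(28,3) + C(4,2)·C(16,3) - C(4,3)·C(4,3) = 1·9880 - 4·3276 + 6·560 - 4·4 = 120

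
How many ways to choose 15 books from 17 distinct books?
C(17,15) = 17!/(15!×2!) = 136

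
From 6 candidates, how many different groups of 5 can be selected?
C(6,5) = 6!/(5!×1!) = 6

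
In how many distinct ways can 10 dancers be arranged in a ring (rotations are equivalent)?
Circular: fix one position, arrange the rest. (10-1)! = 362880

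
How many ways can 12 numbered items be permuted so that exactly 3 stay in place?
Choose the 3 fixed points C(12,3) = 220, derange the rest: !9 = Σ_{j=0}^{9} (-1)^j·9!/j! = 362880 - 362880 + 181440 - 60480 + 15120 - 3024 + 504 - 72 + 9 - 1 = 133496. Product = 220 × 133496 = 29369120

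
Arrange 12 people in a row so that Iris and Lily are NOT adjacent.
Total - adjacent = 12! - (12-1)!×2 = 479001600 - 79833600 = 399168000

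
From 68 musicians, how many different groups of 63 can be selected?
C(68,63) = 68!/(63!×5!) = 10424128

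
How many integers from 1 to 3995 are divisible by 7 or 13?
⌊3995/7⌋ + ⌊3995/13⌋ - ⌊3995/91⌋ = 570 + 307 - 43 = 834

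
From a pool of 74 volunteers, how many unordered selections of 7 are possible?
C(74,7) = 74!/(7!×67!) = 1799579064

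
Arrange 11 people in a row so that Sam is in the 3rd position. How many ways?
Fix one position: (11-1)! = 3628800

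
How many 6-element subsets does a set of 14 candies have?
C(14,6) = 14!/(6!×8!) = 3003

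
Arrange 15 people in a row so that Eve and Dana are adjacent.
Treat as block: (15-1)! × 2! = 87178291200 × 2 = 174356582400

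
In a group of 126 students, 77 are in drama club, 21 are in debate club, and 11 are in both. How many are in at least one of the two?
|A∪B| = |A| + |B| - |A∩B| = 77 + 21 - 11 = 87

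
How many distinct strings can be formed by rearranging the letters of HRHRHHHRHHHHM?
13! / (1! × 9! × 3!) = 2860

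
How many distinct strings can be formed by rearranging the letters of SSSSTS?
6! / (1! × 5!) = 6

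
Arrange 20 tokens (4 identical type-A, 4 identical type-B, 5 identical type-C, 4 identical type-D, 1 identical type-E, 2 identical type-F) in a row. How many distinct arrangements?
20! / (4! × 4! × 5! × 4! × 1! × 2!) = 733296564000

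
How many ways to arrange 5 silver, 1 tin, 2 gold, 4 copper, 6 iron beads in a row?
18! / (5! × 1! × 2! × 4! × 6!) = 1543782240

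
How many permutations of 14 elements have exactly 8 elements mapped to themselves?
Choose the 8 fixed points C(14,8) = 3003, derange the rest: !6 = Σ_{j=0}^{6} (-1)^j·6!/j! = 720 - 720 + 360 - 120 + 30 - 6 + 1 = 265. Product = 3003 × 265 = 795795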